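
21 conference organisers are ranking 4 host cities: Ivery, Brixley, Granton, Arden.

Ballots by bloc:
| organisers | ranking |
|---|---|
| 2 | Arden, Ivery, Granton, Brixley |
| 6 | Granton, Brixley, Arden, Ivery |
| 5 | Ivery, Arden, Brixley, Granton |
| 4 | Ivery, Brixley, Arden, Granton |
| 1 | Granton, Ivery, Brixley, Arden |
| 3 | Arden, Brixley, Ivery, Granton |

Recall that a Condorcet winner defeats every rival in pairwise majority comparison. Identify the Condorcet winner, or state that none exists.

none

Check each pair by majority over 21 ballots:
Ivery vs Brixley: 2+5+4+1 = 12 for Ivery, 9 for Brixley — Ivery by 12–9.
Ivery–Granton: Ivery 14–7.
Ivery vs Arden: 5+4+1 = 10 for Ivery, 11 for Arden — Arden by 11–10.
Brixley–Granton: Brixley 12–9.
Brixley vs Arden: 11 to 10, Brixley.
Granton vs Arden: 6+1 = 7 for Granton, 14 for Arden — Arden by 14–7.
Every city loses at least once (Ivery loses to Arden; Brixley loses to Ivery; Granton loses to Ivery; Arden loses to Brixley). The majority relation contains the cycle Ivery > Brixley > Arden > Ivery, so there is no Condorcet winner.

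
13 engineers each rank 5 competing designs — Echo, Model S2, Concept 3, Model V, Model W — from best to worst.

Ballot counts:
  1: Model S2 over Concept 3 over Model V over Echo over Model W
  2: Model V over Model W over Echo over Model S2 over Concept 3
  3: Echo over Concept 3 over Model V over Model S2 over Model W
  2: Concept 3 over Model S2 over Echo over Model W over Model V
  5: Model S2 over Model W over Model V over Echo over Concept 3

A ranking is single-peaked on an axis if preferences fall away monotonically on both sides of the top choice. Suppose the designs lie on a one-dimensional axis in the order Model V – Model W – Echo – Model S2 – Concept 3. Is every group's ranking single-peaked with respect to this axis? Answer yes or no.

no

Axis positions: Model V=1, Model W=2, Echo=3, Model S2=4, Concept 3=5.
Group 1: ranking walks positions 4-5-1-3-2; Model V is ranked above Echo even though Echo lies between Model V and the peak Model S2 on the axis — preferences dip and rise again. Not single-peaked.
Group 2 (peak Model V at position 1): ranking walks positions 1-2-3-4-5, expanding outward from the peak — single-peaked.
Group 3: ranking walks positions 3-5-1-4-2; Concept 3 is ranked above Model S2 even though Model S2 lies between Concept 3 and the peak Echo on the axis — preferences dip and rise again. Not single-peaked.
Group 4 (peak Concept 3 at position 5): ranking walks positions 5-4-3-2-1, expanding outward from the peak — single-peaked.
Group 5: ranking walks positions 4-2-1-3-5; Model W is ranked above Echo even though Echo lies between Model W and the peak Model S2 on the axis — preferences dip and rise again. Not single-peaked.
Group 1 violates single-peakedness, so the profile is not single-peaked on this axis.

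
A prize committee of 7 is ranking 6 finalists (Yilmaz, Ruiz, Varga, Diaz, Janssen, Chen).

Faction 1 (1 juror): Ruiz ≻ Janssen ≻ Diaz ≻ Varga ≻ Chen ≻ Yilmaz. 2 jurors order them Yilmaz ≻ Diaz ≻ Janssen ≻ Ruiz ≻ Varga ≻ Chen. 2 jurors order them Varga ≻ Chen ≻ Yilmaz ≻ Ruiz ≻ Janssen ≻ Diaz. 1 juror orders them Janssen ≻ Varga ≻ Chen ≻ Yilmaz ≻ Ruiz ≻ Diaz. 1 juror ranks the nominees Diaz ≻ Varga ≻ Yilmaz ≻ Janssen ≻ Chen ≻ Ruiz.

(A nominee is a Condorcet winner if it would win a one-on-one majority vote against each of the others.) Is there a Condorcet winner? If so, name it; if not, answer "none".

none

Head-to-head results (7 jurors):
Yilmaz vs Ruiz: Yilmaz, 6–1.
Yilmaz vs Varga: 2 for Yilmaz, 5 for Varga — Varga by 5–2.
Yilmaz–Diaz: Yilmaz 5–2.
Yilmaz vs Janssen: Yilmaz preferred on 2+2+1 = 5 ballots; Yilmaz wins 5–2.
Yilmaz vs Chen: 2+1 = 3 for Yilmaz, 4 for Chen — Chen by 4–3.
Ruiz vs Varga: Varga, 4–3.
Ruiz vs Diaz: 1+2+1 = 4 for Ruiz, 3 for Diaz — Ruiz by 4–3.
Ruiz vs Janssen: Janssen wins 4–3.
Ruiz–Chen: Chen 4–3.
Varga vs Diaz: 2+1 = 3 for Varga, 4 for Diaz — Diaz by 4–3.
Varga–Janssen: Janssen 4–3.
Varga vs Chen: 7 to 0, Varga.
Diaz vs Janssen: Diaz is ranked higher on 2+1 = 3 ballots, Janssen on 4. Janssen wins 4–3.
Diaz vs Chen: Diaz, 4–3.
Janssen–Chen: Janssen 5–2.
No nominee is unbeaten: Yilmaz loses to Varga; Ruiz loses to Yilmaz; Varga loses to Diaz; Diaz loses to Yilmaz; Janssen loses to Yilmaz; Chen loses to Varga. In particular Yilmaz beats Diaz beats Varga beats Yilmaz is a majority cycle — no Condorcet winner exists.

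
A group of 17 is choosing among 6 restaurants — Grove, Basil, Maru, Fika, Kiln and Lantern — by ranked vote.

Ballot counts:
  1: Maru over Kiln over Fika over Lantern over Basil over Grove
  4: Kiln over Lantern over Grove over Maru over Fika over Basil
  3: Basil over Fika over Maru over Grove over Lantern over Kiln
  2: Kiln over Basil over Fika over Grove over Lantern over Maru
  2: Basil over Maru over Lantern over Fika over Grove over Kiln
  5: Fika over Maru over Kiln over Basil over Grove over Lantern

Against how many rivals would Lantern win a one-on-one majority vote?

0

Lantern against each rival (17 friends):
Lantern vs Grove: Grove wins 10–7.
Lantern–Basil: Basil 12–5.
Lantern vs Maru: 4+2 = 6 for Lantern, 11 for Maru — Maru by 11–6.
Lantern vs Fika: 4+2 = 6 for Lantern, 11 for Fika — Fika by 11–6.
Lantern vs Kiln: 5 to 12, Kiln.
Lantern beats no one; loses to Grove, Basil, Maru, Fika, Kiln — 0 pairwise wins.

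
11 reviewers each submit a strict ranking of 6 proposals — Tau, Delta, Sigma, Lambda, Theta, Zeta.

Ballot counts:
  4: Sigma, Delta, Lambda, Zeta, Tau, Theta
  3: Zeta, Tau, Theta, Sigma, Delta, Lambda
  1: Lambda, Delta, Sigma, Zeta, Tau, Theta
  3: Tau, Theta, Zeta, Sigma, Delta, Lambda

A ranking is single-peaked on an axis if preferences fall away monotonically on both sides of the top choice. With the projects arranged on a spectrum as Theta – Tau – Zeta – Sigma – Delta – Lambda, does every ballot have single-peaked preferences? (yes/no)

Axis positions: Theta=1, Tau=2, Zeta=3, Sigma=4, Delta=5, Lambda=6.
Cluster 1 (peak Sigma at position 4): ranking walks positions 4-5-6-3-2-1, expanding outward from the peak — single-peaked.
Cluster 2 (peak Zeta at position 3): ranking walks positions 3-2-1-4-5-6, expanding outward from the peak — single-peaked.
Cluster 3 (peak Lambda at position 6): ranking walks positions 6-5-4-3-2-1, expanding outward from the peak — single-peaked.
Cluster 4 (peak Tau at position 2): ranking walks positions 2-1-3-4-5-6, expanding outward from the peak — single-peaked.
Every ranking is single-peaked on this axis.

yes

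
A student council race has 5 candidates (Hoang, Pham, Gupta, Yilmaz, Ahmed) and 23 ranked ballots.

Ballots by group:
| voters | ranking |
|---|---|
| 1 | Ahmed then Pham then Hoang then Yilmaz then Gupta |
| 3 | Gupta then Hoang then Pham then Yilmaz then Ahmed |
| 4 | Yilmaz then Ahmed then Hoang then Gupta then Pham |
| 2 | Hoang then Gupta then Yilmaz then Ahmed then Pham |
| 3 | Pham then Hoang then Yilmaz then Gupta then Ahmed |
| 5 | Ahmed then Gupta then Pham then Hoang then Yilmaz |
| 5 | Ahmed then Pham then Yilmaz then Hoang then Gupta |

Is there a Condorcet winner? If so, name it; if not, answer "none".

none

Pairwise majorities:
Hoang vs Pham: Pham, 14–9.
Hoang vs Gupta: 15 to 8, Hoang.
Hoang vs Yilmaz: 14 to 9, Hoang.
Hoang vs Ahmed: 8 to 15, Ahmed.
Pham vs Gupta: Gupta, 14–9.
Pham vs Yilmaz: Pham preferred on 1+3+3+5+5 = 17 ballots; Pham wins 17–6.
Pham vs Ahmed: Ahmed wins 17–6.
Gupta vs Yilmaz: Yilmaz wins 13–10.
Gupta vs Ahmed: Ahmed, 15–8.
Yilmaz vs Ahmed: Yilmaz is ranked higher on 3+4+2+3 = 12 ballots, Ahmed on 11. Yilmaz wins 12–11.
Every candidate loses at least once (Hoang loses to Pham; Pham loses to Gupta; Gupta loses to Hoang; Yilmaz loses to Hoang; Ahmed loses to Yilmaz). The majority relation contains the cycle Hoang → Gupta → Pham → Hoang, so there is no Condorcet winner.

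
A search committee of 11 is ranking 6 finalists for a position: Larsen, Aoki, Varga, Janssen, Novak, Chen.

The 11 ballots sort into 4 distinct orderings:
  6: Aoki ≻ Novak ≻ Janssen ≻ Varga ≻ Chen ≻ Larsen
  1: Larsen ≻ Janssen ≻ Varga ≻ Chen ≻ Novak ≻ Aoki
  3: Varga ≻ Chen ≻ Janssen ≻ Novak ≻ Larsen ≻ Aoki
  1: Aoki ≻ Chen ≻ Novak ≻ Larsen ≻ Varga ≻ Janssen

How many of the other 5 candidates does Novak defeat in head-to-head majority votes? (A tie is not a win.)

4

Novak against each rival (11 committee members):
Novak vs Larsen: Novak, 10–1.
Novak vs Aoki: 4 to 7, Aoki.
Novak vs Varga: Novak is ranked higher on 6+1 = 7 ballots, Varga on 4. Novak wins 7–4.
Novak vs Janssen: Novak wins 7–4.
Novak vs Chen: Novak, 6–5.
Novak beats Larsen, Varga, Janssen, Chen; loses to Aoki — 4 pairwise wins.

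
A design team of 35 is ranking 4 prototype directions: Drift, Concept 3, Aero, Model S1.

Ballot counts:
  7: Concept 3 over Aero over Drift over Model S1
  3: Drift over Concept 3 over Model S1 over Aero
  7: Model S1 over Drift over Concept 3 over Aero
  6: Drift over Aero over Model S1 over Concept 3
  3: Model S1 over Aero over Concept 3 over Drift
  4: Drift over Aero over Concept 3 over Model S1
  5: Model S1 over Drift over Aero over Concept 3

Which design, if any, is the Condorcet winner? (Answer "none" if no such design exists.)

Head-to-head results (35 engineers):
Drift vs Concept 3: Drift, 25–10.
Drift vs Aero: Drift, 25–10.
Drift–Model S1: Drift 20–15.
Concept 3–Aero: Aero 18–17.
Concept 3 vs Model S1: Model S1 wins 21–14.
Aero–Model S1: Model S1 18–17.
Drift defeats every rival head-to-head and is the Condorcet winner.

Drift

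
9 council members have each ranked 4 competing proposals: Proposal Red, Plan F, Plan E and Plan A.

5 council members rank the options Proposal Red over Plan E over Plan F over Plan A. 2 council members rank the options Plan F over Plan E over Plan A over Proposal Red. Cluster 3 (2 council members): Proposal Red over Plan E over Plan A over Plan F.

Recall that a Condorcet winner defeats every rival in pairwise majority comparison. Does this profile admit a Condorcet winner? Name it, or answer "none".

Proposal Red

Head-to-head results (9 council members):
Proposal Red–Plan F: Proposal Red 7–2.
Proposal Red vs Plan E: Proposal Red, 7–2.
Proposal Red vs Plan A: 7 to 2, Proposal Red.
Plan F vs Plan E: Plan E, 7–2.
Plan F vs Plan A: Plan F, 7–2.
Plan E vs Plan A: Plan E preferred on 5+2+2 = 9 ballots; Plan E wins 9–0.
Proposal Red wins every pairwise contest, so Proposal Red is the Condorcet winner.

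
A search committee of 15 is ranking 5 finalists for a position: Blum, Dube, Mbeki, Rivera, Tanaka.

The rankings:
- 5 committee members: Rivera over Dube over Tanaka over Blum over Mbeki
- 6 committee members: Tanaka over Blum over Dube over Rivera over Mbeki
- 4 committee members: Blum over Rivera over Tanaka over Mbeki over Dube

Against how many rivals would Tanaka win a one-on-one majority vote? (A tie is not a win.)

Tanaka against each rival (15 committee members):
Tanaka–Blum: Tanaka 11–4.
Tanaka vs Dube: 10 to 5, Tanaka.
Tanaka vs Mbeki: Tanaka, 15–0.
Tanaka vs Rivera: 6 for Tanaka, 9 for Rivera — Rivera by 9–6.
Tanaka beats Blum, Dube, Mbeki; loses to Rivera — 3 pairwise wins.

3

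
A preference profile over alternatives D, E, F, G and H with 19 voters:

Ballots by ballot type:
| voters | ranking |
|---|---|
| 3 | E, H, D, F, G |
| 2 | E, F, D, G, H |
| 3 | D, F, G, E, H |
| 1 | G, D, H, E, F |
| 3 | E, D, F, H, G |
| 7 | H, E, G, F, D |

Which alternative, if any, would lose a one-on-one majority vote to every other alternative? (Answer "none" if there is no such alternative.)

G

Pairwise majorities:
D vs E: E, 15–4.
D–F: D 10–9.
D vs G: 3+2+3+3 = 11 for D, 8 for G — D by 11–8.
D–H: H 10–9.
E vs F: E wins 16–3.
E vs G: 3+2+3+7 = 15 for E, 4 for G — E by 15–4.
E vs H: E is ranked higher on 3+2+3+3 = 11 ballots, H on 8. E wins 11–8.
F vs G: 3+2+3+3 = 11 for F, 8 for G — F by 11–8.
F vs H: F preferred on 2+3+3 = 8 ballots; H wins 11–8.
G vs H: 2+3+1 = 6 for G, 13 for H — H by 13–6.
G is beaten in every head-to-head and is the Condorcet loser.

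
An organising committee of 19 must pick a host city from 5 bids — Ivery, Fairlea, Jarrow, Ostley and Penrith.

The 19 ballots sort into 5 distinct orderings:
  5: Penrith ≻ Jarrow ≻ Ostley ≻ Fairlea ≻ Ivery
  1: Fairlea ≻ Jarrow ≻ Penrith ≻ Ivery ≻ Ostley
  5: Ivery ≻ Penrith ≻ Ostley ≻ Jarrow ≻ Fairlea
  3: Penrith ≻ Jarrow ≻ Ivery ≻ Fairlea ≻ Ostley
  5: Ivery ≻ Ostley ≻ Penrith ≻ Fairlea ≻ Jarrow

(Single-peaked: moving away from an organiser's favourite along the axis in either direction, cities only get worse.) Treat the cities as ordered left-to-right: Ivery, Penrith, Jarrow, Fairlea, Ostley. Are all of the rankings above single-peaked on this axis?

Axis positions: Ivery=1, Penrith=2, Jarrow=3, Fairlea=4, Ostley=5.
Group 1: ranking walks positions 2-3-5-4-1; Ostley is ranked above Fairlea even though Fairlea lies between Ostley and the peak Penrith on the axis — preferences dip and rise again. Not single-peaked.
Group 2 (peak Fairlea at position 4): ranking walks positions 4-3-2-1-5, expanding outward from the peak — single-peaked.
Group 3: ranking walks positions 1-2-5-3-4; Ostley is ranked above Jarrow even though Jarrow lies between Ostley and the peak Ivery on the axis — preferences dip and rise again. Not single-peaked.
Group 4 (peak Penrith at position 2): ranking walks positions 2-3-1-4-5, expanding outward from the peak — single-peaked.
Group 5: ranking walks positions 1-5-2-4-3; Ostley is ranked above Penrith even though Penrith lies between Ostley and the peak Ivery on the axis — preferences dip and rise again. Not single-peaked.
Group 1 violates single-peakedness, so the profile is not single-peaked on this axis.

no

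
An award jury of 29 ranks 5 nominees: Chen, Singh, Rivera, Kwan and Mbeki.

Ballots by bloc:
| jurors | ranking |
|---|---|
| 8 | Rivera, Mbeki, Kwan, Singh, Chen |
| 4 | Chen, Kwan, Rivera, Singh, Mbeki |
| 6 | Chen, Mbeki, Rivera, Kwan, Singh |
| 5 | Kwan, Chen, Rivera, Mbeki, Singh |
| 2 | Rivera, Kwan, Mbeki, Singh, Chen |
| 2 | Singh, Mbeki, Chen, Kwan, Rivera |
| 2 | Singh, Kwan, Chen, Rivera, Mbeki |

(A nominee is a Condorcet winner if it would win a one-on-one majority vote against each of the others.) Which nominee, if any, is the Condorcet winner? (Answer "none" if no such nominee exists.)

Pairwise majorities:
Chen vs Singh: 15 to 14, Chen.
Chen vs Rivera: 4+6+5+2+2 = 19 for Chen, 10 for Rivera — Chen by 19–10.
Chen vs Kwan: 4+6+2 = 12 for Chen, 17 for Kwan — Kwan by 17–12.
Chen vs Mbeki: 17 to 12, Chen.
Singh vs Rivera: Singh is ranked higher on 2+2 = 4 ballots, Rivera on 25. Rivera wins 25–4.
Singh vs Kwan: 4 to 25, Kwan.
Singh vs Mbeki: 4+2+2 = 8 for Singh, 21 for Mbeki — Mbeki by 21–8.
Rivera vs Kwan: 16 to 13, Rivera.
Rivera vs Mbeki: 8+4+5+2+2 = 21 for Rivera, 8 for Mbeki — Rivera by 21–8.
Kwan vs Mbeki: 4+5+2+2 = 13 for Kwan, 16 for Mbeki — Mbeki by 16–13.
No nominee is unbeaten: Chen loses to Kwan; Singh loses to Chen; Rivera loses to Chen; Kwan loses to Rivera; Mbeki loses to Chen. In particular Chen > Rivera > Kwan > Chen is a majority cycle — no Condorcet winner exists.

none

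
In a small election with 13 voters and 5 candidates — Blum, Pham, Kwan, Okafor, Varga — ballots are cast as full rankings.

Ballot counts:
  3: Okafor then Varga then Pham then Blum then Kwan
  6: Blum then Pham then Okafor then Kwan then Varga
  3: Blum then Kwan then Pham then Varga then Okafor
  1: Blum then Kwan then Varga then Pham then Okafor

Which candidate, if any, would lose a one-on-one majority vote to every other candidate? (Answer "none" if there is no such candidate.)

Varga

Pairwise majorities:
Blum vs Pham: Blum, 10–3.
Blum vs Kwan: Blum is ranked higher on 3+6+3+1 = 13 ballots, Kwan on 0. Blum wins 13–0.
Blum vs Okafor: Blum is ranked higher on 6+3+1 = 10 ballots, Okafor on 3. Blum wins 10–3.
Blum vs Varga: 6+3+1 = 10 for Blum, 3 for Varga — Blum by 10–3.
Pham vs Kwan: Pham, 9–4.
Pham–Okafor: Pham 10–3.
Pham vs Varga: Pham preferred on 6+3 = 9 ballots; Pham wins 9–4.
Kwan vs Okafor: Kwan is ranked higher on 3+1 = 4 ballots, Okafor on 9. Okafor wins 9–4.
Kwan vs Varga: Kwan, 10–3.
Okafor vs Varga: Okafor preferred on 3+6 = 9 ballots; Okafor wins 9–4.
Varga is beaten in every head-to-head and is the Condorcet loser.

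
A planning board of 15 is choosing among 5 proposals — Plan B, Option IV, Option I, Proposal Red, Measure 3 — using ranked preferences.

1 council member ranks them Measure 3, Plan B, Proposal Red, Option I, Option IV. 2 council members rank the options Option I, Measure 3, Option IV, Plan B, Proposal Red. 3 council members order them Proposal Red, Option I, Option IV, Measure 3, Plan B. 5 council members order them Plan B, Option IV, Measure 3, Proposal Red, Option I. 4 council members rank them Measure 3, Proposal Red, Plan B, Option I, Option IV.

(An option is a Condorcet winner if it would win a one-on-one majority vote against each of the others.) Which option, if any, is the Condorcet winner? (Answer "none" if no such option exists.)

Check each pair by majority over 15 ballots:
Plan B vs Option IV: Plan B is ranked higher on 1+5+4 = 10 ballots, Option IV on 5. Plan B wins 10–5.
Plan B vs Option I: 1+5+4 = 10 for Plan B, 5 for Option I — Plan B by 10–5.
Plan B vs Proposal Red: Plan B, 8–7.
Plan B vs Measure 3: Measure 3 wins 10–5.
Option IV vs Option I: Option IV is ranked higher on 5 ballots, Option I on 10. Option I wins 10–5.
Option IV vs Proposal Red: Proposal Red wins 8–7.
Option IV vs Measure 3: Option IV, 8–7.
Option I vs Proposal Red: Option I preferred on 2 ballots; Proposal Red wins 13–2.
Option I vs Measure 3: 2+3 = 5 for Option I, 10 for Measure 3 — Measure 3 by 10–5.
Proposal Red vs Measure 3: Measure 3, 12–3.
Each option drops at least one matchup (Plan B loses to Measure 3; Option IV loses to Plan B; Option I loses to Plan B; Proposal Red loses to Plan B; Measure 3 loses to Option IV); the cycle Plan B → Option IV → Measure 3 → Plan B rules out a Condorcet winner.

none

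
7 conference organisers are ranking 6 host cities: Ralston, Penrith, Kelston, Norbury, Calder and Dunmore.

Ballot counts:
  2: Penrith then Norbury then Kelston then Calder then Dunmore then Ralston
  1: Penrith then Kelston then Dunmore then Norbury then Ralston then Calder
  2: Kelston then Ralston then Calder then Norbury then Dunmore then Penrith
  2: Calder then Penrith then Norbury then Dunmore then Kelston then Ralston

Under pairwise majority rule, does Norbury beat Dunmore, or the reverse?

Ballots ranking Norbury above Dunmore: 2 + 2 + 2 = 6.
Ballots ranking Dunmore above Norbury: 7 − 6 = 1.
Norbury wins the head-to-head 6–1.

Norbury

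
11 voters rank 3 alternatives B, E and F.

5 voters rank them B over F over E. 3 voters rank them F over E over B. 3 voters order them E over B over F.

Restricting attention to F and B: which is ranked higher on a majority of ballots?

B

Ballots ranking F above B: 3.
Ballots ranking B above F: 11 − 3 = 8.
B wins the head-to-head 8–3.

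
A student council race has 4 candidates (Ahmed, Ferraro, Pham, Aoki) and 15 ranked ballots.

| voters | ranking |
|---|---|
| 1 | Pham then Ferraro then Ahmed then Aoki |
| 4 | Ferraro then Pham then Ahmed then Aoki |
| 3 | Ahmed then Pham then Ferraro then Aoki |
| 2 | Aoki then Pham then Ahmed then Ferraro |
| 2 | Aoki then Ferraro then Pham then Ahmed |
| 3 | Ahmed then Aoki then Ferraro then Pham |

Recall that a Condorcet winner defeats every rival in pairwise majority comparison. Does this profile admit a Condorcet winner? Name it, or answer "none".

none

Pairwise majorities:
Ahmed–Ferraro: Ahmed 8–7.
Ahmed vs Pham: Pham, 9–6.
Ahmed vs Aoki: Ahmed wins 11–4.
Ferraro vs Pham: Ferraro, 9–6.
Ferraro vs Aoki: Ferraro wins 8–7.
Pham–Aoki: Pham 8–7.
Each candidate drops at least one matchup (Ahmed loses to Pham; Ferraro loses to Ahmed; Pham loses to Ferraro; Aoki loses to Ahmed); the cycle Ahmed beats Ferraro beats Pham beats Ahmed rules out a Condorcet winner.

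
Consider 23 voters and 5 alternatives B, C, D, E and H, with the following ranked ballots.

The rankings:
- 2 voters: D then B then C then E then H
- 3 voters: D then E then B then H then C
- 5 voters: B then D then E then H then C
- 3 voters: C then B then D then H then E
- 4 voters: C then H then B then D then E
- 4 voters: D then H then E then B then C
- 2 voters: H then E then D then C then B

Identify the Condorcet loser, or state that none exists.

Pairwise majorities:
B vs C: B is ranked higher on 2+3+5+4 = 14 ballots, C on 9. B wins 14–9.
B vs D: B, 12–11.
B–E: B 14–9.
B vs H: 2+3+5+3 = 13 for B, 10 for H — B by 13–10.
C–D: D 16–7.
C–E: E 14–9.
C vs H: C is ranked higher on 2+3+4 = 9 ballots, H on 14. H wins 14–9.
D vs E: D, 21–2.
D vs H: D, 17–6.
E vs H: H wins 13–10.
C is beaten in every head-to-head and is the Condorcet loser.

C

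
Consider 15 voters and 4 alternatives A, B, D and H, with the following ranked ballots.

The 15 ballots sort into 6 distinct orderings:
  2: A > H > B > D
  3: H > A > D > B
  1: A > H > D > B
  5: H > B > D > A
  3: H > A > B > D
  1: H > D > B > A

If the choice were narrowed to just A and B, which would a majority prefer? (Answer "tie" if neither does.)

A

Ballots ranking A above B: 2 + 3 + 1 + 3 = 9.
Ballots ranking B above A: 15 − 9 = 6.
A wins the head-to-head 9–6.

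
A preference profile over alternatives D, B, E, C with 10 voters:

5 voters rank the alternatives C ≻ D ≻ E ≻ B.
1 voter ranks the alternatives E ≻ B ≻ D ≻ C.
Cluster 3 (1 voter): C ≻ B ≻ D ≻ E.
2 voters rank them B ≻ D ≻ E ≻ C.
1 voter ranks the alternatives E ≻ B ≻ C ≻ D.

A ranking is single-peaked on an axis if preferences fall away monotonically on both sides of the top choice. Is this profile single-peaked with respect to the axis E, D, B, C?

no

Axis positions: E=1, D=2, B=3, C=4.
Cluster 1: ranking walks positions 4-2-1-3; D is ranked above B even though B lies between D and the peak C on the axis — preferences dip and rise again. Not single-peaked.
Cluster 2: ranking walks positions 1-3-2-4; B is ranked above D even though D lies between B and the peak E on the axis — preferences dip and rise again. Not single-peaked.
Cluster 3 (peak C at position 4): ranking walks positions 4-3-2-1, expanding outward from the peak — single-peaked.
Cluster 4 (peak B at position 3): ranking walks positions 3-2-1-4, expanding outward from the peak — single-peaked.
Cluster 5: ranking walks positions 1-3-4-2; B is ranked above D even though D lies between B and the peak E on the axis — preferences dip and rise again. Not single-peaked.
Cluster 1 violates single-peakedness, so the profile is not single-peaked on this axis.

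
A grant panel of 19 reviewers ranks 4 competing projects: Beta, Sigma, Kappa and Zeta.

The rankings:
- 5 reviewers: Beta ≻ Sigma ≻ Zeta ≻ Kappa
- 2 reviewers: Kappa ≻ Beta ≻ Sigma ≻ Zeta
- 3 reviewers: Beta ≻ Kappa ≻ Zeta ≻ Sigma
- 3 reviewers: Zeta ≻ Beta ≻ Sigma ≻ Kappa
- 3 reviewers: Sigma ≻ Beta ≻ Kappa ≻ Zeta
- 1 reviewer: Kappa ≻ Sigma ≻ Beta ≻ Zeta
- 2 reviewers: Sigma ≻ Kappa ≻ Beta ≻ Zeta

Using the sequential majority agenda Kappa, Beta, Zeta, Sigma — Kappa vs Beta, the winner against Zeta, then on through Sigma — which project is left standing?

Beta

Round 1: Kappa vs Beta — 5–14, Beta advances.
Round 2: Beta vs Zeta — 16–3, Beta advances.
Round 3: Beta vs Sigma — 13–6, Beta advances.
Beta survives the agenda.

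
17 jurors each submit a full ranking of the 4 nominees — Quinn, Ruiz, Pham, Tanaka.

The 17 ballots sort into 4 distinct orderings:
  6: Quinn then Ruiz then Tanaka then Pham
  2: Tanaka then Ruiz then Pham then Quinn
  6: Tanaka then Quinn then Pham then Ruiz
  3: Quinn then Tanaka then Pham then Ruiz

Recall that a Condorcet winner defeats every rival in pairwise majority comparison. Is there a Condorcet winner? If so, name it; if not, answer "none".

Check each pair by majority over 17 ballots:
Quinn vs Ruiz: 6+6+3 = 15 for Quinn, 2 for Ruiz — Quinn by 15–2.
Quinn vs Pham: Quinn preferred on 6+6+3 = 15 ballots; Quinn wins 15–2.
Quinn vs Tanaka: Quinn is ranked higher on 6+3 = 9 ballots, Tanaka on 8. Quinn wins 9–8.
Ruiz vs Pham: Ruiz is ranked higher on 6+2 = 8 ballots, Pham on 9. Pham wins 9–8.
Ruiz vs Tanaka: 6 to 11, Tanaka.
Pham vs Tanaka: 0 to 17, Tanaka.
Quinn defeats every rival head-to-head and is the Condorcet winner.

Quinn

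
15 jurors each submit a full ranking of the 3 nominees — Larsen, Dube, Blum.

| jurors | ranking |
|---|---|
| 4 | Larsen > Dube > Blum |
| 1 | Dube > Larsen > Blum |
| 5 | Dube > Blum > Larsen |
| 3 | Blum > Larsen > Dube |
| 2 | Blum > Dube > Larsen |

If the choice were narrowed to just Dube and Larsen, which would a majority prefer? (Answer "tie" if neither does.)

Dube

Ballots ranking Dube above Larsen: 1 + 5 + 2 = 8.
Ballots ranking Larsen above Dube: 15 − 8 = 7.
Dube wins the head-to-head 8–7.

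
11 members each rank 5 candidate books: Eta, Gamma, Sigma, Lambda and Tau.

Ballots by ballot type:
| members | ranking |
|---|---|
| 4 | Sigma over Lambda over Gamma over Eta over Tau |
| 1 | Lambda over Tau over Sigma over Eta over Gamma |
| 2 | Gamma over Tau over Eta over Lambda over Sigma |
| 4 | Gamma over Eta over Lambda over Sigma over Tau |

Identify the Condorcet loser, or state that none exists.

Tau

Pairwise majorities:
Eta vs Gamma: Gamma, 10–1.
Eta vs Sigma: Eta wins 6–5.
Eta–Lambda: Eta 6–5.
Eta–Tau: Eta 8–3.
Gamma vs Sigma: Gamma, 6–5.
Gamma vs Lambda: 2+4 = 6 for Gamma, 5 for Lambda — Gamma by 6–5.
Gamma–Tau: Gamma 10–1.
Sigma–Lambda: Lambda 7–4.
Sigma vs Tau: 4+4 = 8 for Sigma, 3 for Tau — Sigma by 8–3.
Lambda–Tau: Lambda 9–2.
Only Tau has no wins; Tau is the Condorcet loser.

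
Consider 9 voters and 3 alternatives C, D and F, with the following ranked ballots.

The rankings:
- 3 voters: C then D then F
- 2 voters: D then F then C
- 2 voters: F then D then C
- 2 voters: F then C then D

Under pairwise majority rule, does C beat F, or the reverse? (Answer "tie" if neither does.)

Ballots ranking C above F: 3.
Ballots ranking F above C: 9 − 3 = 6.
F wins the head-to-head 6–3.

F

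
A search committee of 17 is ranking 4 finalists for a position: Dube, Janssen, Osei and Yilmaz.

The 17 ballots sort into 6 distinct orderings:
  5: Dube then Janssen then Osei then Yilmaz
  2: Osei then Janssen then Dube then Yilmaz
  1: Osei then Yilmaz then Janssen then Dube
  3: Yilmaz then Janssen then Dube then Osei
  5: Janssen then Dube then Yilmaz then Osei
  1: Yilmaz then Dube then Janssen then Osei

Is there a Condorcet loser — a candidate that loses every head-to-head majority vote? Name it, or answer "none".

Pairwise majorities:
Dube vs Janssen: 5+1 = 6 for Dube, 11 for Janssen — Janssen by 11–6.
Dube vs Osei: 14 to 3, Dube.
Dube vs Yilmaz: Dube, 12–5.
Janssen vs Osei: Janssen wins 14–3.
Janssen–Yilmaz: Janssen 12–5.
Osei vs Yilmaz: 5+2+1 = 8 for Osei, 9 for Yilmaz — Yilmaz by 9–8.
Osei is beaten in every head-to-head and is the Condorcet loser.

Osei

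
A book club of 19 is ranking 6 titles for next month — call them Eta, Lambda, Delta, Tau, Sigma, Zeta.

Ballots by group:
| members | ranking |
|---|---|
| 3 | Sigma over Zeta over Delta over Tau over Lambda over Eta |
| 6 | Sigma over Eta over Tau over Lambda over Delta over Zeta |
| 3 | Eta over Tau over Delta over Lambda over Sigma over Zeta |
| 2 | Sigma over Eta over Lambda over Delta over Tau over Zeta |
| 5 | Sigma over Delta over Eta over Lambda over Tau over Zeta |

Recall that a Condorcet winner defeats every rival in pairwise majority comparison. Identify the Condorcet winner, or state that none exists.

Sigma

Pairwise majorities:
Eta vs Lambda: Eta is ranked higher on 6+3+2+5 = 16 ballots, Lambda on 3. Eta wins 16–3.
Eta vs Delta: Eta, 11–8.
Eta–Tau: Eta 16–3.
Eta vs Sigma: Eta preferred on 3 ballots; Sigma wins 16–3.
Eta vs Zeta: Eta, 16–3.
Lambda vs Delta: Lambda is ranked higher on 6+2 = 8 ballots, Delta on 11. Delta wins 11–8.
Lambda–Tau: Tau 12–7.
Lambda vs Sigma: Sigma wins 16–3.
Lambda vs Zeta: Lambda preferred on 6+3+2+5 = 16 ballots; Lambda wins 16–3.
Delta vs Tau: 3+2+5 = 10 for Delta, 9 for Tau — Delta by 10–9.
Delta vs Sigma: Delta preferred on 3 ballots; Sigma wins 16–3.
Delta vs Zeta: Delta, 16–3.
Tau vs Sigma: 3 for Tau, 16 for Sigma — Sigma by 16–3.
Tau vs Zeta: Tau preferred on 6+3+2+5 = 16 ballots; Tau wins 16–3.
Sigma vs Zeta: Sigma is ranked higher on 3+6+3+2+5 = 19 ballots, Zeta on 0. Sigma wins 19–0.
Sigma wins every pairwise contest, so Sigma is the Condorcet winner.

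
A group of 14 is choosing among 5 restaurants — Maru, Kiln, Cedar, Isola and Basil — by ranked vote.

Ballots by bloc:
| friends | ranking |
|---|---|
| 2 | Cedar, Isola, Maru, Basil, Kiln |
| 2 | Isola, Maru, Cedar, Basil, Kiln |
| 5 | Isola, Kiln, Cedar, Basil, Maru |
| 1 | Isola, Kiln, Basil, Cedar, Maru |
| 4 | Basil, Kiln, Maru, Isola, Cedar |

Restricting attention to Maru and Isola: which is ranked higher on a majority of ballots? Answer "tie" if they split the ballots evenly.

Isola

Ballots ranking Maru above Isola: 4.
Ballots ranking Isola above Maru: 14 − 4 = 10.
Isola wins the head-to-head 10–4.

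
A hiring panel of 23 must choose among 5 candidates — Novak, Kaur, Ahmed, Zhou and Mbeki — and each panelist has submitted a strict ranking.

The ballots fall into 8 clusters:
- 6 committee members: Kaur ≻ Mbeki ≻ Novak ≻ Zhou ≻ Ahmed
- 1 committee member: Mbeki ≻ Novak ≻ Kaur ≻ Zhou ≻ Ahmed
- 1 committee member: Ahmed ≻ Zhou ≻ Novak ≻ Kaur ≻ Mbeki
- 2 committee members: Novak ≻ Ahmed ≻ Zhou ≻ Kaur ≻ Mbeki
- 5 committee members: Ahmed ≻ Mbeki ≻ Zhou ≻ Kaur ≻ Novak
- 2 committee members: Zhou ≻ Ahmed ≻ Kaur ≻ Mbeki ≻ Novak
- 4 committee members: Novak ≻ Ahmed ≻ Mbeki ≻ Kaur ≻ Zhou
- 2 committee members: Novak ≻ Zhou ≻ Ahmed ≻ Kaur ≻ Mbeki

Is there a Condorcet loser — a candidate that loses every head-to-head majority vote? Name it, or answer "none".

Head-to-head results (23 committee members):
Novak vs Kaur: Kaur, 13–10.
Novak vs Ahmed: Novak preferred on 6+1+2+4+2 = 15 ballots; Novak wins 15–8.
Novak vs Zhou: Novak preferred on 6+1+2+4+2 = 15 ballots; Novak wins 15–8.
Novak vs Mbeki: Novak is ranked higher on 1+2+4+2 = 9 ballots, Mbeki on 14. Mbeki wins 14–9.
Kaur–Ahmed: Ahmed 16–7.
Kaur vs Zhou: 6+1+4 = 11 for Kaur, 12 for Zhou — Zhou by 12–11.
Kaur–Mbeki: Kaur 13–10.
Ahmed–Zhou: Ahmed 12–11.
Ahmed–Mbeki: Ahmed 16–7.
Zhou vs Mbeki: Zhou is ranked higher on 1+2+2+2 = 7 ballots, Mbeki on 16. Mbeki wins 16–7.
Each candidate has at least one pairwise win (Novak beats Ahmed; Kaur beats Novak; Ahmed beats Kaur; Zhou beats Kaur; Mbeki beats Novak) — no Condorcet loser.

none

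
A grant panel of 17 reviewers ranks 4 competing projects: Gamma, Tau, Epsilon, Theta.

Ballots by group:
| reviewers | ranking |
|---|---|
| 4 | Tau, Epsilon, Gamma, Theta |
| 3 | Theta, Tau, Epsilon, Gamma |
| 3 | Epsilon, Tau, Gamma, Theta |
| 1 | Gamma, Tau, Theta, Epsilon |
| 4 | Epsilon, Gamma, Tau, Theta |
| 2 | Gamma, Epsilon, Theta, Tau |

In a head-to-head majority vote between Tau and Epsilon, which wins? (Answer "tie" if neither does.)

Ballots ranking Tau above Epsilon: 4 + 3 + 1 = 8.
Ballots ranking Epsilon above Tau: 17 − 8 = 9.
Epsilon wins the head-to-head 9–8.

Epsilon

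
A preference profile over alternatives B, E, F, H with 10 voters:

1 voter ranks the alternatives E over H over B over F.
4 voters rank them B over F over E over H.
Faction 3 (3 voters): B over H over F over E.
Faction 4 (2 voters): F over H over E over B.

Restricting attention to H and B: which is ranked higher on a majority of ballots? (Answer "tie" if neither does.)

B

Ballots ranking H above B: 1 + 2 = 3.
Ballots ranking B above H: 10 − 3 = 7.
B wins the head-to-head 7–3.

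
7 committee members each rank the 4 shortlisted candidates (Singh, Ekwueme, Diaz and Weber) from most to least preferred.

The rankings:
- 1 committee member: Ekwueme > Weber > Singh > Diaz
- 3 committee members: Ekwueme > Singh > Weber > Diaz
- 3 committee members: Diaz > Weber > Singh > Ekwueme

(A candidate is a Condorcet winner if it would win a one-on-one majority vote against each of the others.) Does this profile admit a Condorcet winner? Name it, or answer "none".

Ekwueme

Pairwise majorities:
Singh vs Ekwueme: Ekwueme wins 4–3.
Singh vs Diaz: Singh is ranked higher on 1+3 = 4 ballots, Diaz on 3. Singh wins 4–3.
Singh vs Weber: Weber wins 4–3.
Ekwueme–Diaz: Ekwueme 4–3.
Ekwueme vs Weber: Ekwueme is ranked higher on 1+3 = 4 ballots, Weber on 3. Ekwueme wins 4–3.
Diaz vs Weber: Weber wins 4–3.
Ekwueme beats each of Singh, Diaz, Weber — Ekwueme is the Condorcet winner.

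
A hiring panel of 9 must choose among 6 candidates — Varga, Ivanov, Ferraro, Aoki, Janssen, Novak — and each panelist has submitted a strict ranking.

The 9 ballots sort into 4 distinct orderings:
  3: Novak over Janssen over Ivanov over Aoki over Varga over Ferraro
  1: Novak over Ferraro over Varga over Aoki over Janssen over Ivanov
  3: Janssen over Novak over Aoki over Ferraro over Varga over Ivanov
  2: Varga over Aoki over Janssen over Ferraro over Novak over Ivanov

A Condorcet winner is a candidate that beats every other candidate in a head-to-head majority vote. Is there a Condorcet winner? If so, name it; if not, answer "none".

Janssen

Check each pair by majority over 9 ballots:
Varga vs Ivanov: Varga wins 6–3.
Varga vs Ferraro: Varga, 5–4.
Varga vs Aoki: Aoki, 6–3.
Varga vs Janssen: Janssen, 6–3.
Varga vs Novak: Novak wins 7–2.
Ivanov vs Ferraro: Ferraro wins 6–3.
Ivanov–Aoki: Aoki 6–3.
Ivanov vs Janssen: Janssen, 9–0.
Ivanov–Novak: Novak 9–0.
Ferraro vs Aoki: Aoki wins 8–1.
Ferraro vs Janssen: Janssen wins 8–1.
Ferraro–Novak: Novak 7–2.
Aoki vs Janssen: Janssen wins 6–3.
Aoki vs Novak: Novak wins 7–2.
Janssen vs Novak: Janssen, 5–4.
Only Janssen has no losses; Janssen is the Condorcet winner.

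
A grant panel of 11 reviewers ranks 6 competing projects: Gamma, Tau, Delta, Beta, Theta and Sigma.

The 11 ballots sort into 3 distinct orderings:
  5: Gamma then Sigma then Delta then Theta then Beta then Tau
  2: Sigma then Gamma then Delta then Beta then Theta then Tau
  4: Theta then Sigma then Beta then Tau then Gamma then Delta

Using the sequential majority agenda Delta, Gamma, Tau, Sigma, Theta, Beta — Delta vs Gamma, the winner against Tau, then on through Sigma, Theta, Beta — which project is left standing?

Sigma

Round 1: Delta vs Gamma — 0–11, Gamma advances.
Round 2: Gamma vs Tau — 7–4, Gamma advances.
Round 3: Gamma vs Sigma — 5–6, Sigma advances.
Round 4: Sigma vs Theta — 7–4, Sigma advances.
Round 5: Sigma vs Beta — 11–0, Sigma advances.
Sigma survives the agenda.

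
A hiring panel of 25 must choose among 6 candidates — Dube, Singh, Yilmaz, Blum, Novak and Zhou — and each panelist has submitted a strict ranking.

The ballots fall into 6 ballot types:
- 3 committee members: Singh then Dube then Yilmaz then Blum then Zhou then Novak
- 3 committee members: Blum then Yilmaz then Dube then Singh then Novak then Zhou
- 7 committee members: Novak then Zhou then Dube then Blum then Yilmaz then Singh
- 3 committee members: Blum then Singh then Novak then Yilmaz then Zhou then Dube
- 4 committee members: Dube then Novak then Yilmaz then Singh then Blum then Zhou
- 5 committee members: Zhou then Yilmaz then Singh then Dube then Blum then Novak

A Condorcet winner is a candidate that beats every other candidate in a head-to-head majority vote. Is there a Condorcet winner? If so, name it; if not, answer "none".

none

Check each pair by majority over 25 ballots:
Dube–Singh: Dube 14–11.
Dube vs Yilmaz: Dube, 14–11.
Dube–Blum: Dube 19–6.
Dube vs Novak: Dube, 15–10.
Dube vs Zhou: Zhou, 15–10.
Singh vs Yilmaz: Yilmaz wins 19–6.
Singh vs Blum: Singh is ranked higher on 3+4+5 = 12 ballots, Blum on 13. Blum wins 13–12.
Singh vs Novak: 3+3+3+5 = 14 for Singh, 11 for Novak — Singh by 14–11.
Singh–Zhou: Singh 13–12.
Yilmaz vs Blum: 12 to 13, Blum.
Yilmaz–Novak: Novak 14–11.
Yilmaz vs Zhou: Yilmaz wins 13–12.
Blum vs Novak: 3+3+3+5 = 14 for Blum, 11 for Novak — Blum by 14–11.
Blum vs Zhou: Blum wins 13–12.
Novak vs Zhou: Novak preferred on 3+7+3+4 = 17 ballots; Novak wins 17–8.
Every candidate loses at least once (Dube loses to Zhou; Singh loses to Dube; Yilmaz loses to Dube; Blum loses to Dube; Novak loses to Dube; Zhou loses to Singh). The majority relation contains the cycle Dube beats Singh beats Zhou beats Dube, so there is no Condorcet winner.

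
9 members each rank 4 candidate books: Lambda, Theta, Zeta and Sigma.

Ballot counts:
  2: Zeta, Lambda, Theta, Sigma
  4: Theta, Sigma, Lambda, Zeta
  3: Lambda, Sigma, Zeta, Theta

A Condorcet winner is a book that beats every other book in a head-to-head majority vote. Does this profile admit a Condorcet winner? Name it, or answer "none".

Lambda

Check each pair by majority over 9 ballots:
Lambda vs Theta: 5 to 4, Lambda.
Lambda vs Zeta: 7 to 2, Lambda.
Lambda vs Sigma: 5 to 4, Lambda.
Theta vs Zeta: 4 for Theta, 5 for Zeta — Zeta by 5–4.
Theta vs Sigma: 2+4 = 6 for Theta, 3 for Sigma — Theta by 6–3.
Zeta vs Sigma: Zeta preferred on 2 ballots; Sigma wins 7–2.
Lambda wins every pairwise contest, so Lambda is the Condorcet winner.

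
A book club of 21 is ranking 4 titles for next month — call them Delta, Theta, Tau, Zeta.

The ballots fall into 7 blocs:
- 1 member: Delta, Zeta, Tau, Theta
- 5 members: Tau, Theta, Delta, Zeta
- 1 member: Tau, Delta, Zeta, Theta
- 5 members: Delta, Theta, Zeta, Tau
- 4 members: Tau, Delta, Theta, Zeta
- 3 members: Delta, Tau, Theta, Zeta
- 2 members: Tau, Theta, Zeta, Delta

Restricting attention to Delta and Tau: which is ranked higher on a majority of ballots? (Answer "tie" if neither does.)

Tau

Ballots ranking Delta above Tau: 1 + 5 + 3 = 9.
Ballots ranking Tau above Delta: 21 − 9 = 12.
Tau wins the head-to-head 12–9.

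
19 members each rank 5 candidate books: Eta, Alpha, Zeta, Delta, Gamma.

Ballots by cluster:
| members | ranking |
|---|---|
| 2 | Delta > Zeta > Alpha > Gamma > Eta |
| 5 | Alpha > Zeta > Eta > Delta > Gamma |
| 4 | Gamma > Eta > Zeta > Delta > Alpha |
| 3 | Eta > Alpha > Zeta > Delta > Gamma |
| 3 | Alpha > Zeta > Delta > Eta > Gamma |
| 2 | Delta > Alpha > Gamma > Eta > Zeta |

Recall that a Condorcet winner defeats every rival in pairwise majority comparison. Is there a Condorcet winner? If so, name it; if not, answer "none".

Alpha

Check each pair by majority over 19 ballots:
Eta vs Alpha: Alpha, 12–7.
Eta vs Zeta: Zeta wins 10–9.
Eta vs Delta: Eta, 12–7.
Eta vs Gamma: Eta wins 11–8.
Alpha–Zeta: Alpha 13–6.
Alpha vs Delta: Alpha, 11–8.
Alpha vs Gamma: Alpha wins 15–4.
Zeta vs Delta: Zeta wins 15–4.
Zeta–Gamma: Zeta 13–6.
Delta–Gamma: Delta 15–4.
Alpha defeats every rival head-to-head and is the Condorcet winner.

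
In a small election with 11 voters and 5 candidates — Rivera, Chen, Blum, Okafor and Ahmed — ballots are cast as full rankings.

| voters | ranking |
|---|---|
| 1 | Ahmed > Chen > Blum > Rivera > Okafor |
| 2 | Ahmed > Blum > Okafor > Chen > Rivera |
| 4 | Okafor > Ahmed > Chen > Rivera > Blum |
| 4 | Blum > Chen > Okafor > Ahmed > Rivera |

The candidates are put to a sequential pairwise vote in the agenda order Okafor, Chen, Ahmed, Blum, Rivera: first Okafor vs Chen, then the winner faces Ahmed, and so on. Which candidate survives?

Round 1: Okafor vs Chen — 6–5, Okafor advances.
Round 2: Okafor vs Ahmed — 8–3, Okafor advances.
Round 3: Okafor vs Blum — 4–7, Blum advances.
Round 4: Blum vs Rivera — 7–4, Blum advances.
The agenda winner is Blum.

Blum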